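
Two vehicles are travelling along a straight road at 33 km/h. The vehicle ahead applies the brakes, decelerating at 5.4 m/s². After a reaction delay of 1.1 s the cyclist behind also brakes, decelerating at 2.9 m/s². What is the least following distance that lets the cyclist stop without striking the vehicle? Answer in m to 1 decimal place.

33 km/h ÷ 3.6 = 9.1667 m/s.
Leader travels v²/(2a_L) = 84.028 / 10.800 = 7.780 m before stopping.
Follower covers v·t_r = 9.1667 × 1.1 = 10.083 m while reacting, then v²/(2a_F) = 84.028 / 5.800 = 14.488 m while braking, for a total of 10.083 + 14.488 = 24.571 m.
Since a_F ≤ a_L and the follower starts braking later, the follower is never slower than the leader, so the closest approach is when both have stopped.
Minimum gap = 24.571 − 7.780 = 16.791 m.

Minimum gap ≈ 16.8 m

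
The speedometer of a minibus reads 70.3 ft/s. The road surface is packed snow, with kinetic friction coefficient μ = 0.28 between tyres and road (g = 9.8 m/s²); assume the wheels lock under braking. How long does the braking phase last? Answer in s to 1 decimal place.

70.3 ft/s × 0.3048 = 21.4274 m/s.
a = μg = 0.28 × 9.8 = 2.744 m/s².
Braking time = v/a = 21.4274 / 2.744 = 7.809 s.

Braking time ≈ 7.8 s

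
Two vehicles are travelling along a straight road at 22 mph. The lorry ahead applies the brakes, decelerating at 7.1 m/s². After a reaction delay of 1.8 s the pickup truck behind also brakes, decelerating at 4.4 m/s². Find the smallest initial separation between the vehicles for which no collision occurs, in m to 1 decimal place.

22 mph × 0.44704 = 9.8349 m/s.
Leader travels v²/(2a_L) = 96.725 / 14.200 = 6.812 m before stopping.
Follower covers v·t_r = 9.8349 × 1.8 = 17.703 m while reacting, then v²/(2a_F) = 96.725 / 8.800 = 10.991 m while braking, for a total of 17.703 + 10.991 = 28.694 m.
Since a_F ≤ a_L and the follower starts braking later, the follower is never slower than the leader, so the closest approach is when both have stopped.
Minimum gap = 28.694 − 6.812 = 21.882 m.

Minimum gap ≈ 21.9 m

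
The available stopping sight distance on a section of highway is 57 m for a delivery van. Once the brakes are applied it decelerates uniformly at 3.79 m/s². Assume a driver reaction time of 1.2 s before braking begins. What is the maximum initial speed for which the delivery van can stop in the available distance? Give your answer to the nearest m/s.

Maximum speed ≈ 17 m/s

Stopping distance: v·t_r + v²/(2a) = 57 with t_r = 1.2 s and a = 3.790 m/s².
So v² + 9.096 v − 432.06 = 0.
Positive root: v = −a·t_r + √((a·t_r)² + 2a·d) = −4.548 + √(20.684 + 432.06) = 16.7298 m/s.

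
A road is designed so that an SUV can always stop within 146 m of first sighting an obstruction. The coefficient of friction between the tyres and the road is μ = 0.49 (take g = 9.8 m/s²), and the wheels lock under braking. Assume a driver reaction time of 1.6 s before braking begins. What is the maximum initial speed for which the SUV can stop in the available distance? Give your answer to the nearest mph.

Maximum speed ≈ 68 mph

a = μg = 0.49 × 9.8 = 4.802 m/s².
Stopping distance: v·t_r + v²/(2a) = 146 with t_r = 1.6 s and a = 4.802 m/s².
So v² + 15.366 v − 1402.18 = 0.
Positive root: v = −a·t_r + √((a·t_r)² + 2a·d) = −7.683 + √(59.028 + 1402.18) = 30.5428 m/s.
30.5428 m/s ÷ 0.44704 = 68.322 mph.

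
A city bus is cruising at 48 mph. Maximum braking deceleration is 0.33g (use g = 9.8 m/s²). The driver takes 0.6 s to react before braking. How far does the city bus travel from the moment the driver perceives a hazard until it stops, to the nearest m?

Total stopping distance ≈ 84 m

48 mph × 0.44704 = 21.4579 m/s.
a = 0.33 × 9.8 = 3.234 m/s².
Reaction distance = v·t_r = 21.4579 × 0.6 = 12.875 m.
Braking distance = v²/(2a) = 21.4579² / (2 × 3.234) = 460.441 / 6.468 = 71.188 m.
Total = 12.875 + 71.188 = 84.063 m.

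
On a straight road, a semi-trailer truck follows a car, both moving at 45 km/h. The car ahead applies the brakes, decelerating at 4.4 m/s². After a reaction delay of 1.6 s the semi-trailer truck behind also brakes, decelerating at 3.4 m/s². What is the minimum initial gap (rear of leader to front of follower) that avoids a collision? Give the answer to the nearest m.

Minimum gap ≈ 25 m

45 km/h ÷ 3.6 = 12.5000 m/s.
Leader travels v²/(2a_L) = 156.250 / 8.800 = 17.756 m before stopping.
Follower covers v·t_r = 12.5000 × 1.6 = 20.000 m while reacting, then v²/(2a_F) = 156.250 / 6.800 = 22.978 m while braking, for a total of 20.000 + 22.978 = 42.978 m.
Since a_F ≤ a_L and the follower starts braking later, the follower is never slower than the leader, so the closest approach is when both have stopped.
Minimum gap = 42.978 − 17.756 = 25.222 m.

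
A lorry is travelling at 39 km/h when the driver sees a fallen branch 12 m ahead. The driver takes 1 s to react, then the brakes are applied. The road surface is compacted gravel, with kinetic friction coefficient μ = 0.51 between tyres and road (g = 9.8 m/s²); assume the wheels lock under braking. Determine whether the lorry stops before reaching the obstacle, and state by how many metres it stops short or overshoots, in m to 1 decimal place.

No — it overshoots by 10.6 m

39 km/h ÷ 3.6 = 10.8333 m/s.
a = μg = 0.51 × 9.8 = 4.998 m/s².
Reaction distance = 10.8333 × 1 = 10.833 m.
Braking distance = v²/(2a) = 117.360 / 9.996 = 11.741 m.
Total stopping distance = 10.833 + 11.741 = 22.574 m, vs 12 m available — it cannot stop in time and overshoots by 22.574 − 12 = 10.574 m.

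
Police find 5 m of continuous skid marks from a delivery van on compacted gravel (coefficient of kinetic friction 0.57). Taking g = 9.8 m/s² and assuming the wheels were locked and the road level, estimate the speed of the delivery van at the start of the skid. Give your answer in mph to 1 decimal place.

Deceleration a = μg = 0.57 × 9.8 = 5.586 m/s².
v = √(2a·d) = √(2 × 5.586 × 5) = √55.860 = 7.4740 m/s.
= 7.4740 ÷ 0.44704 = 16.719 mph.

Initial speed ≈ 16.7 mph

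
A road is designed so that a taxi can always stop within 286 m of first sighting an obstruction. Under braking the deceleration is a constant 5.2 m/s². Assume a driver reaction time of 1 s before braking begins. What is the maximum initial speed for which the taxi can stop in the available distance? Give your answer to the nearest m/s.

Maximum speed ≈ 50 m/s

Stopping distance: v·t_r + v²/(2a) = 286 with t_r = 1 s and a = 5.200 m/s².
So v² + 10.400 v − 2974.40 = 0.
Positive root: v = −a·t_r + √((a·t_r)² + 2a·d) = −5.200 + √(27.040 + 2974.40) = 49.5854 m/s.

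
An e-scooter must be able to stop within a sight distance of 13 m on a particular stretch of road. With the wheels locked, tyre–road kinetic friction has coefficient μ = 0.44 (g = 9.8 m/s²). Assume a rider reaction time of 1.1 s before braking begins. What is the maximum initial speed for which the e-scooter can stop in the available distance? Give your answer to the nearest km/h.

a = μg = 0.44 × 9.8 = 4.312 m/s².
Stopping distance: v·t_r + v²/(2a) = 13 with t_r = 1.1 s and a = 4.312 m/s².
So v² + 9.486 v − 112.11 = 0.
Positive root: v = −a·t_r + √((a·t_r)² + 2a·d) = −4.743 + √(22.496 + 112.11) = 6.8590 m/s.
6.8590 m/s × 3.6 = 24.692 km/h.

Maximum speed ≈ 25 km/h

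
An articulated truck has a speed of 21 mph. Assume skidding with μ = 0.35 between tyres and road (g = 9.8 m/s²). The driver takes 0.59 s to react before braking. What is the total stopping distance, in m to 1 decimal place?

21 mph × 0.44704 = 9.3878 m/s.
a = μg = 0.35 × 9.8 = 3.430 m/s².
Reaction distance = v·t_r = 9.3878 × 0.59 = 5.539 m.
Braking distance = v²/(2a) = 9.3878² / (2 × 3.430) = 88.131 / 6.860 = 12.847 m.
Total = 5.539 + 12.847 = 18.386 m.

Total stopping distance ≈ 18.4 m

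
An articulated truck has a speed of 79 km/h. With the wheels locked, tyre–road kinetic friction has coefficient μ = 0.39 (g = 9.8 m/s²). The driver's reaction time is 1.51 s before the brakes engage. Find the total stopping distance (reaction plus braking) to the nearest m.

79 km/h ÷ 3.6 = 21.9444 m/s.
a = μg = 0.39 × 9.8 = 3.822 m/s².
Reaction distance = v·t_r = 21.9444 × 1.51 = 33.136 m.
Braking distance = v²/(2a) = 21.9444² / (2 × 3.822) = 481.557 / 7.644 = 62.998 m.
Total = 33.136 + 62.998 = 96.134 m.

Total stopping distance ≈ 96 m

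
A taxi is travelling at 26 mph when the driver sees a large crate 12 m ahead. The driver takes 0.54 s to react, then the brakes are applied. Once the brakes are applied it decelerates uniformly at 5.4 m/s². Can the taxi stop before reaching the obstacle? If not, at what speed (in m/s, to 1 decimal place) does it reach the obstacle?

26 mph × 0.44704 = 11.6230 m/s.
Reaction distance = 11.6230 × 0.54 = 6.276 m.
Braking distance needed to stop: v²/(2a) = 135.094 / 10.800 = 12.509 m, so total needed = 6.276 + 12.509 = 18.785 m > 12 m — it cannot stop.
Distance remaining when braking begins: 12 − 6.276 = 5.724 m.
v² = v₀² − 2a·d = 135.094 − 2 × 5.400 × 5.724 = 73.275 m²/s².
v = √73.275 = 8.560 m/s.

No — it strikes the obstacle at 8.6 m/s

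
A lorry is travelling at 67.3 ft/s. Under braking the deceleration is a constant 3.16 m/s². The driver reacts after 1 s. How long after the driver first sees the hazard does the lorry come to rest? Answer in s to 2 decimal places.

67.3 ft/s × 0.3048 = 20.5130 m/s.
Braking time = v/a = 20.5130 / 3.160 = 6.491 s.
Total = 1 + 6.491 = 7.491 s.

Total time ≈ 7.49 s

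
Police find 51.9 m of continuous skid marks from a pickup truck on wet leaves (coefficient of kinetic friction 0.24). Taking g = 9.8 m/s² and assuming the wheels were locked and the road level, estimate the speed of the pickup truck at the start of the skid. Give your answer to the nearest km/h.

Deceleration a = μg = 0.24 × 9.8 = 2.352 m/s².
v = √(2a·d) = √(2 × 2.352 × 51.9) = √244.138 = 15.6249 m/s.
= 15.6249 × 3.6 = 56.250 km/h.

Initial speed ≈ 56 km/h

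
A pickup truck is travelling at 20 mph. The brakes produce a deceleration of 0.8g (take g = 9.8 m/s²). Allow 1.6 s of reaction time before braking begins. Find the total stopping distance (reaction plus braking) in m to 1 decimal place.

20 mph × 0.44704 = 8.9408 m/s.
a = 0.8 × 9.8 = 7.840 m/s².
Reaction distance = v·t_r = 8.9408 × 1.6 = 14.305 m.
Braking distance = v²/(2a) = 8.9408² / (2 × 7.840) = 79.938 / 15.680 = 5.098 m.
Total = 14.305 + 5.098 = 19.403 m.

Total stopping distance ≈ 19.4 m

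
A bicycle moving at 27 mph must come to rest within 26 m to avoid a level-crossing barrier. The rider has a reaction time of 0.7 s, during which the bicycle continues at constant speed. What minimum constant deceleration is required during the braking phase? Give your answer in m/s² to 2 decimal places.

Required deceleration ≈ 4.15 m/s²

27 mph × 0.44704 = 12.0701 m/s.
Distance covered during reaction = 12.0701 × 0.7 = 8.449 m.
Distance available for braking: 26 − 8.449 = 17.551 m.
v² = 2a·d ⇒ a = v²/(2d) = 12.0701² / (2 × 17.551) = 145.687 / 35.102 = 4.1504 m/s².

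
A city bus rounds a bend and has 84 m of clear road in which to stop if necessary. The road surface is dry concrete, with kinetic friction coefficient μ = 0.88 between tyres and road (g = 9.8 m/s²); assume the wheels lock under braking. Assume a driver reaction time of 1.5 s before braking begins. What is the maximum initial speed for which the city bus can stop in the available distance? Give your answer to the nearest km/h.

a = μg = 0.88 × 9.8 = 8.624 m/s².
Stopping distance: v·t_r + v²/(2a) = 84 with t_r = 1.5 s and a = 8.624 m/s².
So v² + 25.872 v − 1448.83 = 0.
Positive root: v = −a·t_r + √((a·t_r)² + 2a·d) = −12.936 + √(167.340 + 1448.83) = 27.2656 m/s.
27.2656 m/s × 3.6 = 98.156 km/h.

Maximum speed ≈ 98 km/h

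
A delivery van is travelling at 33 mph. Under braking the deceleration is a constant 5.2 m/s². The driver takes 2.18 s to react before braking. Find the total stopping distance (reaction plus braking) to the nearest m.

Total stopping distance ≈ 53 m

33 mph × 0.44704 = 14.7523 m/s.
Reaction distance = v·t_r = 14.7523 × 2.18 = 32.160 m.
Braking distance = v²/(2a) = 14.7523² / (2 × 5.200) = 217.630 / 10.400 = 20.926 m.
Total = 32.160 + 20.926 = 53.086 m.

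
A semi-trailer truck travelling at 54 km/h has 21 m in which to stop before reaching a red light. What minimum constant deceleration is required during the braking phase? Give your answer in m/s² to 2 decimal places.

Required deceleration ≈ 5.36 m/s²

54 km/h ÷ 3.6 = 15.0000 m/s.
v² = 2a·d ⇒ a = v²/(2d) = 15.0000² / (2 × 21.000) = 225.000 / 42.000 = 5.3571 m/s².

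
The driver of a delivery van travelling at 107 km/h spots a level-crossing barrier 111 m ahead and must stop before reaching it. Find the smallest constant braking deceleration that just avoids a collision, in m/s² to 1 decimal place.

107 km/h ÷ 3.6 = 29.7222 m/s.
v² = 2a·d ⇒ a = v²/(2d) = 29.7222² / (2 × 111.000) = 883.409 / 222.000 = 3.9793 m/s².

Required deceleration ≈ 4.0 m/s²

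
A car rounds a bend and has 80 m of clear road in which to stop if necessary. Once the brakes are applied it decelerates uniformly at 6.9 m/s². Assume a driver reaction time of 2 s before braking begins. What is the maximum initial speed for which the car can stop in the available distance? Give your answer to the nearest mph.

Maximum speed ≈ 50 mph

Stopping distance: v·t_r + v²/(2a) = 80 with t_r = 2 s and a = 6.900 m/s².
So v² + 27.600 v − 1104.00 = 0.
Positive root: v = −a·t_r + √((a·t_r)² + 2a·d) = −13.800 + √(190.440 + 1104.00) = 22.1783 m/s.
22.1783 m/s ÷ 0.44704 = 49.611 mph.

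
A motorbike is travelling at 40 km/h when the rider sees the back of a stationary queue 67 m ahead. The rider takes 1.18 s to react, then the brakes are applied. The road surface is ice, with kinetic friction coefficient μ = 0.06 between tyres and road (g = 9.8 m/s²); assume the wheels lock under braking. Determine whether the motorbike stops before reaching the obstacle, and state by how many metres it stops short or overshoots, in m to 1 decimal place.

40 km/h ÷ 3.6 = 11.1111 m/s.
a = μg = 0.06 × 9.8 = 0.588 m/s².
Reaction distance = 11.1111 × 1.18 = 13.111 m.
Braking distance = v²/(2a) = 123.457 / 1.176 = 104.980 m.
Total stopping distance = 13.111 + 104.980 = 118.091 m, vs 67 m available — it cannot stop in time and overshoots by 118.091 − 67 = 51.091 m.

No — it overshoots by 51.1 m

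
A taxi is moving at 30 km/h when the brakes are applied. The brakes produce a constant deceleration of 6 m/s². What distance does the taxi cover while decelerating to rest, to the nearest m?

Braking distance ≈ 6 m

30 km/h ÷ 3.6 = 8.3333 m/s.
Braking distance = v²/(2a) = 8.3333² / (2 × 6.000) = 69.444 / 12.000 = 5.787 m.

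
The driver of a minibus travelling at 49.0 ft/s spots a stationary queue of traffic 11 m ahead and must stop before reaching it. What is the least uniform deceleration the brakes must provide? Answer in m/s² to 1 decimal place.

Required deceleration ≈ 10.1 m/s²

49 ft/s × 0.3048 = 14.9352 m/s.
v² = 2a·d ⇒ a = v²/(2d) = 14.9352² / (2 × 11.000) = 223.060 / 22.000 = 10.1391 m/s².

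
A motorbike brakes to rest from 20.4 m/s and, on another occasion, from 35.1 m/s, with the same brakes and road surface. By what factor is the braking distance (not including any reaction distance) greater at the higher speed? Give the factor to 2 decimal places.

Braking distance d = v²/(2a), so with a fixed, d ∝ v².
Factor = (35.1/20.4)² = 1.7206² = 2.9605.

Factor ≈ 2.96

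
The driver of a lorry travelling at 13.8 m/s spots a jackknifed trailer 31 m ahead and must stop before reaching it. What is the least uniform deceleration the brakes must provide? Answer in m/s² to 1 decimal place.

Required deceleration ≈ 3.1 m/s²

v² = 2a·d ⇒ a = v²/(2d) = 13.8000² / (2 × 31.000) = 190.440 / 62.000 = 3.0716 m/s².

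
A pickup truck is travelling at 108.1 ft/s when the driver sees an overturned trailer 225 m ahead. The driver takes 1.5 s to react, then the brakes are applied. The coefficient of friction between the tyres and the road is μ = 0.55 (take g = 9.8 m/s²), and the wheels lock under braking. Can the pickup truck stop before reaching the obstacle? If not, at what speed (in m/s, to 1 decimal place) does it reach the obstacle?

108.1 ft/s × 0.3048 = 32.9489 m/s.
a = μg = 0.55 × 9.8 = 5.390 m/s².
Reaction distance = 32.9489 × 1.5 = 49.423 m.
Braking distance = v²/(2a) = 1085.630 / 10.780 = 100.708 m.
Total stopping distance = 49.423 + 100.708 = 150.131 m, vs 225 m available — it stops with 225 − 150.131 = 74.869 m to spare.

Yes — it stops about 74.9 m short of the obstacle, so it never reaches it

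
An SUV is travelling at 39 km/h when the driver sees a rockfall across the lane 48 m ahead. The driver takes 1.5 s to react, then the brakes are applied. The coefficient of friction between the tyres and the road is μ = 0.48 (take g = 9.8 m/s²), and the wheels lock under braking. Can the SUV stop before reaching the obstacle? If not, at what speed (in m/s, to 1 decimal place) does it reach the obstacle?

39 km/h ÷ 3.6 = 10.8333 m/s.
a = μg = 0.48 × 9.8 = 4.704 m/s².
Reaction distance = 10.8333 × 1.5 = 16.250 m.
Braking distance = v²/(2a) = 117.360 / 9.408 = 12.474 m.
Total stopping distance = 16.250 + 12.474 = 28.724 m, vs 48 m available — it stops with 48 − 28.724 = 19.276 m to spare.

Yes — it stops about 19.3 m short of the obstacle, so it never reaches it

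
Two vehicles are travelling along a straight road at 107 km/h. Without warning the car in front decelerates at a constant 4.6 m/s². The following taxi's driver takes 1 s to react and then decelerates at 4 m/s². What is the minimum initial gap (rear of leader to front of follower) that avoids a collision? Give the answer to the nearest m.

Minimum gap ≈ 44 m

107 km/h ÷ 3.6 = 29.7222 m/s.
Leader travels v²/(2a_L) = 883.409 / 9.200 = 96.023 m before stopping.
Follower covers v·t_r = 29.7222 × 1 = 29.722 m while reacting, then v²/(2a_F) = 883.409 / 8.000 = 110.426 m while braking, for a total of 29.722 + 110.426 = 140.148 m.
Since a_F ≤ a_L and the follower starts braking later, the follower is never slower than the leader, so the closest approach is when both have stopped.
Minimum gap = 140.148 − 96.023 = 44.125 m.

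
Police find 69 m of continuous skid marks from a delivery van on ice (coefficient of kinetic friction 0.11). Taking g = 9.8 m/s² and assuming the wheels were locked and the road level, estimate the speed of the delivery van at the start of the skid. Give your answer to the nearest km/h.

Deceleration a = μg = 0.11 × 9.8 = 1.078 m/s².
v = √(2a·d) = √(2 × 1.078 × 69) = √148.764 = 12.1969 m/s.
= 12.1969 × 3.6 = 43.909 km/h.

Initial speed ≈ 44 km/h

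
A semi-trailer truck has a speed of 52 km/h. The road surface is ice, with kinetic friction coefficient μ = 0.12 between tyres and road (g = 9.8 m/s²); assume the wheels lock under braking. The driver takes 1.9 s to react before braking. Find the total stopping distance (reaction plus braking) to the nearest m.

Total stopping distance ≈ 116 m

52 km/h ÷ 3.6 = 14.4444 m/s.
a = μg = 0.12 × 9.8 = 1.176 m/s².
Reaction distance = v·t_r = 14.4444 × 1.9 = 27.444 m.
Braking distance = v²/(2a) = 14.4444² / (2 × 1.176) = 208.641 / 2.352 = 88.708 m.
Total = 27.444 + 88.708 = 116.152 m.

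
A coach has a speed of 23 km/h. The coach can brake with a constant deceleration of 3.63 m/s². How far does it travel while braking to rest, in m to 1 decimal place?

Braking distance ≈ 5.6 m

23 km/h ÷ 3.6 = 6.3889 m/s.
Braking distance = v²/(2a) = 6.3889² / (2 × 3.630) = 40.818 / 7.260 = 5.622 m.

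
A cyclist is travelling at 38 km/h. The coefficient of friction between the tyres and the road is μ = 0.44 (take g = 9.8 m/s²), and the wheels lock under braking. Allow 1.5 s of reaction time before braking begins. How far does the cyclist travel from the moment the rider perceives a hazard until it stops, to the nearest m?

Total stopping distance ≈ 29 m

38 km/h ÷ 3.6 = 10.5556 m/s.
a = μg = 0.44 × 9.8 = 4.312 m/s².
Reaction distance = v·t_r = 10.5556 × 1.5 = 15.833 m.
Braking distance = v²/(2a) = 10.5556² / (2 × 4.312) = 111.421 / 8.624 = 12.920 m.
Total = 15.833 + 12.920 = 28.753 m.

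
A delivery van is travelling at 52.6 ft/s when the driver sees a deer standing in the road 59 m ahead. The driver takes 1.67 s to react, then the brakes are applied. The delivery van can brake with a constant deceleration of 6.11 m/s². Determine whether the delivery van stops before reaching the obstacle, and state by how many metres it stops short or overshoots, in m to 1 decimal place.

52.6 ft/s × 0.3048 = 16.0325 m/s.
Reaction distance = 16.0325 × 1.67 = 26.774 m.
Braking distance = v²/(2a) = 257.041 / 12.220 = 21.034 m.
Total stopping distance = 26.774 + 21.034 = 47.808 m, vs 59 m available — it stops with 59 − 47.808 = 11.192 m to spare.

Yes — it stops 11.2 m short of the obstacle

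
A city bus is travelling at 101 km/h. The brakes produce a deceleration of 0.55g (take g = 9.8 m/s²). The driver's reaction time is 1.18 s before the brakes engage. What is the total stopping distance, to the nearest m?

Total stopping distance ≈ 106 m

101 km/h ÷ 3.6 = 28.0556 m/s.
a = 0.55 × 9.8 = 5.390 m/s².
Reaction distance = v·t_r = 28.0556 × 1.18 = 33.106 m.
Braking distance = v²/(2a) = 28.0556² / (2 × 5.390) = 787.117 / 10.780 = 73.016 m.
Total = 33.106 + 73.016 = 106.122 m.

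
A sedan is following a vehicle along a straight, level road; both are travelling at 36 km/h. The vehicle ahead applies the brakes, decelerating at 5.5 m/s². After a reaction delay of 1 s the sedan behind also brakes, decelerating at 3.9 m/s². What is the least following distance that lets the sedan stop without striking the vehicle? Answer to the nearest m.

Minimum gap ≈ 14 m

36 km/h ÷ 3.6 = 10.0000 m/s.
Leader travels v²/(2a_L) = 100.000 / 11.000 = 9.091 m before stopping.
Follower covers v·t_r = 10.0000 × 1 = 10.000 m while reacting, then v²/(2a_F) = 100.000 / 7.800 = 12.821 m while braking, for a total of 10.000 + 12.821 = 22.821 m.
Since a_F ≤ a_L and the follower starts braking later, the follower is never slower than the leader, so the closest approach is when both have stopped.
Minimum gap = 22.821 − 9.091 = 13.730 m.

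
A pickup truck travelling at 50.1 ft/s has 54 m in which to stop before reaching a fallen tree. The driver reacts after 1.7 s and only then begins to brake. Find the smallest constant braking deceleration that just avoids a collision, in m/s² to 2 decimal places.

50.1 ft/s × 0.3048 = 15.2705 m/s.
Distance covered during reaction = 15.2705 × 1.7 = 25.960 m.
Distance available for braking: 54 − 25.960 = 28.040 m.
v² = 2a·d ⇒ a = v²/(2d) = 15.2705² / (2 × 28.040) = 233.188 / 56.080 = 4.1581 m/s².

Required deceleration ≈ 4.16 m/s²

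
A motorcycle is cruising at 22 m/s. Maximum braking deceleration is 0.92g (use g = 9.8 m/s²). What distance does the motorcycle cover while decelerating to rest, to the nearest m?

a = 0.92 × 9.8 = 9.016 m/s².
Braking distance = v²/(2a) = 22.0000² / (2 × 9.016) = 484.000 / 18.032 = 26.841 m.

Braking distance ≈ 27 m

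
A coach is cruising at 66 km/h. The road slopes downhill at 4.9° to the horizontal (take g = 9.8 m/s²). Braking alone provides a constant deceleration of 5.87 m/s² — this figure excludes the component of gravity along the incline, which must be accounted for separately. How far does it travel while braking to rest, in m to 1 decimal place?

Braking distance ≈ 33.4 m

66 km/h ÷ 3.6 = 18.3333 m/s.
Gravity along the downhill slope reduces the braking deceleration: a_eff = 5.870 − 9.8·sin 4.9° = 5.870 − 0.837 = 5.033 m/s².
Braking distance = v²/(2a) = 18.3333² / (2 × 5.033) = 336.110 / 10.066 = 33.391 m.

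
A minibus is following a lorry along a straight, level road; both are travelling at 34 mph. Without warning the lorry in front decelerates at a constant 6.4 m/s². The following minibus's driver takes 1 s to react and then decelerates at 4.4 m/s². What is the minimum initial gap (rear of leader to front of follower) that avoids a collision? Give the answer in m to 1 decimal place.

34 mph × 0.44704 = 15.1994 m/s.
Leader travels v²/(2a_L) = 231.022 / 12.800 = 18.049 m before stopping.
Follower covers v·t_r = 15.1994 × 1 = 15.199 m while reacting, then v²/(2a_F) = 231.022 / 8.800 = 26.252 m while braking, for a total of 15.199 + 26.252 = 41.451 m.
Since a_F ≤ a_L and the follower starts braking later, the follower is never slower than the leader, so the closest approach is when both have stopped.
Minimum gap = 41.451 − 18.049 = 23.402 m.

Minimum gap ≈ 23.4 m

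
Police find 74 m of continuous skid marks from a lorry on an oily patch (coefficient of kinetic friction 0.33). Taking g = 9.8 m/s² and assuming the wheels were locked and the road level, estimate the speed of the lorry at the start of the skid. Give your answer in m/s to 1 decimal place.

Initial speed ≈ 21.9 m/s

Deceleration a = μg = 0.33 × 9.8 = 3.234 m/s².
v = √(2a·d) = √(2 × 3.234 × 74) = √478.632 = 21.8777 m/s.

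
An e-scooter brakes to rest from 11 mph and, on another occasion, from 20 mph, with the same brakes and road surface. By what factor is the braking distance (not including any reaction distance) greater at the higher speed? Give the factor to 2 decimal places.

Factor ≈ 3.31

Braking distance d = v²/(2a), so with a fixed, d ∝ v².
Factor = (20/11)² = 1.8182² = 3.3059.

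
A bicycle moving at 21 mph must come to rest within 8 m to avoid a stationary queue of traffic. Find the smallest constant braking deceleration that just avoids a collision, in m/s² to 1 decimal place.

21 mph × 0.44704 = 9.3878 m/s.
v² = 2a·d ⇒ a = v²/(2d) = 9.3878² / (2 × 8.000) = 88.131 / 16.000 = 5.5082 m/s².

Required deceleration ≈ 5.5 m/s²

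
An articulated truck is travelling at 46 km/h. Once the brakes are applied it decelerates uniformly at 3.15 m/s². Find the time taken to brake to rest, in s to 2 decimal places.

46 km/h ÷ 3.6 = 12.7778 m/s.
Braking time = v/a = 12.7778 / 3.150 = 4.056 s.

Braking time ≈ 4.06 s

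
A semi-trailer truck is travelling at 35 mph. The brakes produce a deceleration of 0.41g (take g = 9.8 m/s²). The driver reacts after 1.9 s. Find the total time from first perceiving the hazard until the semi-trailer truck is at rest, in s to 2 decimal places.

Total time ≈ 5.79 s

35 mph × 0.44704 = 15.6464 m/s.
a = 0.41 × 9.8 = 4.018 m/s².
Braking time = v/a = 15.6464 / 4.018 = 3.894 s.
Total = 1.9 + 3.894 = 5.794 s.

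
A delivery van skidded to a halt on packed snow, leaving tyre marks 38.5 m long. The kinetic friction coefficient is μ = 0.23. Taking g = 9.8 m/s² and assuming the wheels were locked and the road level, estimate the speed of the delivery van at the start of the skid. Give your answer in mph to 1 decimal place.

Initial speed ≈ 29.5 mph

Deceleration a = μg = 0.23 × 9.8 = 2.254 m/s².
v = √(2a·d) = √(2 × 2.254 × 38.5) = √173.558 = 13.1741 m/s.
= 13.1741 ÷ 0.44704 = 29.470 mph.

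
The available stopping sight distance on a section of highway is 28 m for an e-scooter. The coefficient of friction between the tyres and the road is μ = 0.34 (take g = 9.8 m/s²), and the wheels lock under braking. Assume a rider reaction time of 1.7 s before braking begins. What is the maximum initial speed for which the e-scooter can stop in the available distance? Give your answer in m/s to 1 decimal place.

Maximum speed ≈ 9.1 m/s

a = μg = 0.34 × 9.8 = 3.332 m/s².
Stopping distance: v·t_r + v²/(2a) = 28 with t_r = 1.7 s and a = 3.332 m/s².
So v² + 11.329 v − 186.59 = 0.
Positive root: v = −a·t_r + √((a·t_r)² + 2a·d) = −5.664 + √(32.081 + 186.59) = 9.1235 m/s.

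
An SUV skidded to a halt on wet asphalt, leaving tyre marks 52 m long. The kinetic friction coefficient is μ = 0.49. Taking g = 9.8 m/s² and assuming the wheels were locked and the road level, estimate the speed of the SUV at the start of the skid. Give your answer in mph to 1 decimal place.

Deceleration a = μg = 0.49 × 9.8 = 4.802 m/s².
v = √(2a·d) = √(2 × 4.802 × 52) = √499.408 = 22.3474 m/s.
= 22.3474 ÷ 0.44704 = 49.990 mph.

Initial speed ≈ 50.0 mph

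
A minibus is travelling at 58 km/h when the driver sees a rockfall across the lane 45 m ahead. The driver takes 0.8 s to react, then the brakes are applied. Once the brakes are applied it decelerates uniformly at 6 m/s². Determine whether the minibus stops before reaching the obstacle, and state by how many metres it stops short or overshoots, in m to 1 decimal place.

Yes — it stops 10.5 m short of the obstacle

58 km/h ÷ 3.6 = 16.1111 m/s.
Reaction distance = 16.1111 × 0.8 = 12.889 m.
Braking distance = v²/(2a) = 259.568 / 12.000 = 21.631 m.
Total stopping distance = 12.889 + 21.631 = 34.520 m, vs 45 m available — it stops with 45 − 34.520 = 10.480 m to spare.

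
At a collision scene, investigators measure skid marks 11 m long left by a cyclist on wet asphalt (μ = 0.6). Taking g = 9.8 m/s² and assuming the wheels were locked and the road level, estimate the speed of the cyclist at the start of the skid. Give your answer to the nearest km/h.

Initial speed ≈ 41 km/h

Deceleration a = μg = 0.6 × 9.8 = 5.880 m/s².
v = √(2a·d) = √(2 × 5.880 × 11) = √129.360 = 11.3737 m/s.
= 11.3737 × 3.6 = 40.945 km/h.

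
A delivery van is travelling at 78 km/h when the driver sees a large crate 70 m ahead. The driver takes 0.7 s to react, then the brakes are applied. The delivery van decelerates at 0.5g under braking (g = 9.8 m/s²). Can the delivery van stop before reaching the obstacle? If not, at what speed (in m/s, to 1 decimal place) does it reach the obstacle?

Yes — it stops about 6.9 m short of the obstacle, so it never reaches it

78 km/h ÷ 3.6 = 21.6667 m/s.
a = 0.5 × 9.8 = 4.900 m/s².
Reaction distance = 21.6667 × 0.7 = 15.167 m.
Braking distance = v²/(2a) = 469.446 / 9.800 = 47.903 m.
Total stopping distance = 15.167 + 47.903 = 63.070 m, vs 70 m available — it stops with 70 − 63.070 = 6.930 m to spare.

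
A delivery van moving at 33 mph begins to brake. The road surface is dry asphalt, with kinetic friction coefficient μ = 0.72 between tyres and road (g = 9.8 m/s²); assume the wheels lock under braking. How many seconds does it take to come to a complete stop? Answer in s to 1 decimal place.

33 mph × 0.44704 = 14.7523 m/s.
a = μg = 0.72 × 9.8 = 7.056 m/s².
Braking time = v/a = 14.7523 / 7.056 = 2.091 s.

Braking time ≈ 2.1 s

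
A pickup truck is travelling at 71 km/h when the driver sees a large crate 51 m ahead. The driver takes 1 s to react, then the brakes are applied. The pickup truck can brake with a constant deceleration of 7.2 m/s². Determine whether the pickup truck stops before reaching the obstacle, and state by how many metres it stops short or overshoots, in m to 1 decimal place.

71 km/h ÷ 3.6 = 19.7222 m/s.
Reaction distance = 19.7222 × 1 = 19.722 m.
Braking distance = v²/(2a) = 388.965 / 14.400 = 27.011 m.
Total stopping distance = 19.722 + 27.011 = 46.733 m, vs 51 m available — it stops with 51 − 46.733 = 4.267 m to spare.

Yes — it stops 4.3 m short of the obstacle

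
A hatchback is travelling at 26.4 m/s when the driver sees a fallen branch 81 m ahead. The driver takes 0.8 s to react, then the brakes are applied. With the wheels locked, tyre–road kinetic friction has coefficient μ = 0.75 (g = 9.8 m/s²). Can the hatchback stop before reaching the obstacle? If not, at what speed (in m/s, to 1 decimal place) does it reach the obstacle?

Yes — it stops about 12.5 m short of the obstacle, so it never reaches it

a = μg = 0.75 × 9.8 = 7.350 m/s².
Reaction distance = 26.4000 × 0.8 = 21.120 m.
Braking distance = v²/(2a) = 696.960 / 14.700 = 47.412 m.
Total stopping distance = 21.120 + 47.412 = 68.532 m, vs 81 m available — it stops with 81 − 68.532 = 12.468 m to spare.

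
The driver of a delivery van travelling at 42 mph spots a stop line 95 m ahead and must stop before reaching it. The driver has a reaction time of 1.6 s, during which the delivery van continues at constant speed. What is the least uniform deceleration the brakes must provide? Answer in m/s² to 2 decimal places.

Required deceleration ≈ 2.71 m/s²

42 mph × 0.44704 = 18.7757 m/s.
Distance covered during reaction = 18.7757 × 1.6 = 30.041 m.
Distance available for braking: 95 − 30.041 = 64.959 m.
v² = 2a·d ⇒ a = v²/(2d) = 18.7757² / (2 × 64.959) = 352.527 / 129.918 = 2.7135 m/s².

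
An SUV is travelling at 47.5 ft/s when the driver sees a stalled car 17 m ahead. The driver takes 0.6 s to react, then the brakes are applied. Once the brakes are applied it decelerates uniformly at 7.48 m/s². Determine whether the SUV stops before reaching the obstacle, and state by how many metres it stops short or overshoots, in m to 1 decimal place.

No — it overshoots by 5.7 m

47.5 ft/s × 0.3048 = 14.4780 m/s.
Reaction distance = 14.4780 × 0.6 = 8.687 m.
Braking distance = v²/(2a) = 209.612 / 14.960 = 14.011 m.
Total stopping distance = 8.687 + 14.011 = 22.698 m, vs 17 m available — it cannot stop in time and overshoots by 22.698 − 17 = 5.698 m.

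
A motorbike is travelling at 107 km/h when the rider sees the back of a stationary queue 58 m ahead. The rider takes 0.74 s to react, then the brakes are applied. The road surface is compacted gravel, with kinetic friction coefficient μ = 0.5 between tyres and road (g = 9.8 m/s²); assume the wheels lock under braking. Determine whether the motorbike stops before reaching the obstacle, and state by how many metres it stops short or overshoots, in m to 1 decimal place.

107 km/h ÷ 3.6 = 29.7222 m/s.
a = μg = 0.5 × 9.8 = 4.900 m/s².
Reaction distance = 29.7222 × 0.74 = 21.994 m.
Braking distance = v²/(2a) = 883.409 / 9.800 = 90.144 m.
Total stopping distance = 21.994 + 90.144 = 112.138 m, vs 58 m available — it cannot stop in time and overshoots by 112.138 − 58 = 54.138 m.

No — it overshoots by 54.1 m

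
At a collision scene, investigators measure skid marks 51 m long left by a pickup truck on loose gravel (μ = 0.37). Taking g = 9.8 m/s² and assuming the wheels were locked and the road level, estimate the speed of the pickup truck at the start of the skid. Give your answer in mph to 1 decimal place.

Initial speed ≈ 43.0 mph

Deceleration a = μg = 0.37 × 9.8 = 3.626 m/s².
v = √(2a·d) = √(2 × 3.626 × 51) = √369.852 = 19.2315 m/s.
= 19.2315 ÷ 0.44704 = 43.020 mph.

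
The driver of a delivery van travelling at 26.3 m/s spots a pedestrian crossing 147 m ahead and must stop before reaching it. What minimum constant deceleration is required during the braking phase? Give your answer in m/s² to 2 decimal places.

Required deceleration ≈ 2.35 m/s²

v² = 2a·d ⇒ a = v²/(2d) = 26.3000² / (2 × 147.000) = 691.690 / 294.000 = 2.3527 m/s².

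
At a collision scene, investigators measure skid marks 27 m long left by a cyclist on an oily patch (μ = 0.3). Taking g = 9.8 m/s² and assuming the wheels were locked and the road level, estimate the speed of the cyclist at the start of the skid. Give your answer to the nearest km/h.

Deceleration a = μg = 0.3 × 9.8 = 2.940 m/s².
v = √(2a·d) = √(2 × 2.940 × 27) = √158.760 = 12.6000 m/s.
= 12.6000 × 3.6 = 45.360 km/h.

Initial speed ≈ 45 km/h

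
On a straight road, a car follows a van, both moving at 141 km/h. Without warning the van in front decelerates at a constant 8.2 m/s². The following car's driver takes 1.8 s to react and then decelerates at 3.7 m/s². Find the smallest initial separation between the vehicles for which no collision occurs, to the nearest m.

141 km/h ÷ 3.6 = 39.1667 m/s.
Leader travels v²/(2a_L) = 1534.030 / 16.400 = 93.538 m before stopping.
Follower covers v·t_r = 39.1667 × 1.8 = 70.500 m while reacting, then v²/(2a_F) = 1534.030 / 7.400 = 207.301 m while braking, for a total of 70.500 + 207.301 = 277.801 m.
Since a_F ≤ a_L and the follower starts braking later, the follower is never slower than the leader, so the closest approach is when both have stopped.
Minimum gap = 277.801 − 93.538 = 184.263 m.

Minimum gap ≈ 184 m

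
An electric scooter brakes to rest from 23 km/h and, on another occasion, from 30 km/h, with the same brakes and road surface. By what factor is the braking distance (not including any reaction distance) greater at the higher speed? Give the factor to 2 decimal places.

Braking distance d = v²/(2a), so with a fixed, d ∝ v².
Factor = (30/23)² = 1.3043² = 1.7012.

Factor ≈ 1.70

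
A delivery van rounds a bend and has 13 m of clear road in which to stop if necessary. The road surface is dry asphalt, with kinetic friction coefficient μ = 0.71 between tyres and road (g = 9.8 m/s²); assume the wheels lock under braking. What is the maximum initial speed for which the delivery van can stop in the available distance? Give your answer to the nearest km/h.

Maximum speed ≈ 48 km/h

a = μg = 0.71 × 9.8 = 6.958 m/s².
v²/(2a) = d ⇒ v = √(2 × 6.958 × 13) = √180.91 = 13.4503 m/s.
13.4503 m/s × 3.6 = 48.421 km/h.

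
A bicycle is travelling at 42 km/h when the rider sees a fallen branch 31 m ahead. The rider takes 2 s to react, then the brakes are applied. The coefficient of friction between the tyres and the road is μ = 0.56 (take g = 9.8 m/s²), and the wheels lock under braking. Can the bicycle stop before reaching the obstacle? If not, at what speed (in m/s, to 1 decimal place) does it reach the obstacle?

42 km/h ÷ 3.6 = 11.6667 m/s.
a = μg = 0.56 × 9.8 = 5.488 m/s².
Reaction distance = 11.6667 × 2 = 23.333 m.
Braking distance needed to stop: v²/(2a) = 136.112 / 10.976 = 12.401 m, so total needed = 23.333 + 12.401 = 35.734 m > 31 m — it cannot stop.
Distance remaining when braking begins: 31 − 23.333 = 7.667 m.
v² = v₀² − 2a·d = 136.112 − 2 × 5.488 × 7.667 = 51.959 m²/s².
v = √51.959 = 7.208 m/s.

No — it strikes the obstacle at 7.2 m/s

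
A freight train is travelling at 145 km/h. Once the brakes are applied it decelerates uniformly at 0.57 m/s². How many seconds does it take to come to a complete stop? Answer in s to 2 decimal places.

145 km/h ÷ 3.6 = 40.2778 m/s.
Braking time = v/a = 40.2778 / 0.570 = 70.663 s.

Braking time ≈ 70.66 s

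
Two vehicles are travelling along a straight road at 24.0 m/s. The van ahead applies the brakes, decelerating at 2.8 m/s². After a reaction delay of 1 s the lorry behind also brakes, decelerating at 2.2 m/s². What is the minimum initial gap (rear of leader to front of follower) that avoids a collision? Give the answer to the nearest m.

Leader travels v²/(2a_L) = 576.000 / 5.600 = 102.857 m before stopping.
Follower covers v·t_r = 24.0000 × 1 = 24.000 m while reacting, then v²/(2a_F) = 576.000 / 4.400 = 130.909 m while braking, for a total of 24.000 + 130.909 = 154.909 m.
Since a_F ≤ a_L and the follower starts braking later, the follower is never slower than the leader, so the closest approach is when both have stopped.
Minimum gap = 154.909 − 102.857 = 52.052 m.

Minimum gap ≈ 52 m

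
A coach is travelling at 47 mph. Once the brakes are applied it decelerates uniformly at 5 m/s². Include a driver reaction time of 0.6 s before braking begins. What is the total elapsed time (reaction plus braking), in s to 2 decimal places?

Total time ≈ 4.80 s

47 mph × 0.44704 = 21.0109 m/s.
Braking time = v/a = 21.0109 / 5.000 = 4.202 s.
Total = 0.6 + 4.202 = 4.802 s.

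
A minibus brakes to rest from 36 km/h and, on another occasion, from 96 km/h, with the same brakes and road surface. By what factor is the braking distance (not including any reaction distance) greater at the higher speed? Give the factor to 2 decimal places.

Factor ≈ 7.11

Braking distance d = v²/(2a), so with a fixed, d ∝ v².
Factor = (96/36)² = 2.6667² = 7.1113.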